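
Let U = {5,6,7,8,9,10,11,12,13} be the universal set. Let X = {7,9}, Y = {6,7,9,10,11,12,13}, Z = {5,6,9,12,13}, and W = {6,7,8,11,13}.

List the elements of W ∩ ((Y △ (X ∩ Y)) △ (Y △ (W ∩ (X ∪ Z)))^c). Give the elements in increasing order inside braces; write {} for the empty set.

X ∩ Y = {7,9}
Y △ (X ∩ Y) = {6,10,11,12,13}
X ∪ Z = {5,6,7,9,12,13}
W ∩ (X ∪ Z) = {6,7,13}
Y △ (W ∩ (X ∪ Z)) = {9,10,11,12}
(Y △ (W ∩ (X ∪ Z)))^c = {5,6,7,8,13}
(Y △ (X ∩ Y)) △ (Y △ (W ∩ (X ∪ Z)))^c = {5,7,8,10,11,12}
W ∩ ((Y △ (X ∩ Y)) △ (Y △ (W ∩ (X ∪ Z)))^c) = {7,8,11}

{7,8,11}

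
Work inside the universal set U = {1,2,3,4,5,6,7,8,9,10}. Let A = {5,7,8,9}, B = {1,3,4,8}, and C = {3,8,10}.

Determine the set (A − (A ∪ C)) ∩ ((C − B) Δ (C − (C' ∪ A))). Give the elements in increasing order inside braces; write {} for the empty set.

A ∪ C = {3,5,7,8,9,10}
A − (A ∪ C) = {}
C − B = {10}
C' = {1,2,4,5,6,7,9}
C' ∪ A = {1,2,4,5,6,7,8,9}
C − (C' ∪ A) = {3,10}
(C − B) Δ (C − (C' ∪ A)) = {3}
(A − (A ∪ C)) ∩ ((C − B) Δ (C − (C' ∪ A))) = {}

{}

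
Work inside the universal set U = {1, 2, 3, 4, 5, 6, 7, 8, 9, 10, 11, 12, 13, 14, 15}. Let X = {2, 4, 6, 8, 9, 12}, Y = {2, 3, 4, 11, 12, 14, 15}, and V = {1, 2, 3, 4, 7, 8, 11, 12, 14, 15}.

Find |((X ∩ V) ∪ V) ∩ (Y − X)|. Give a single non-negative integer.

4

X ∩ V = {2, 4, 8, 12}
(X ∩ V) ∪ V = {1, 2, 3, 4, 7, 8, 11, 12, 14, 15}
Y − X = {3, 11, 14, 15}
((X ∩ V) ∪ V) ∩ (Y − X) = {3, 11, 14, 15}
|((X ∩ V) ∪ V) ∩ (Y − X)| = 4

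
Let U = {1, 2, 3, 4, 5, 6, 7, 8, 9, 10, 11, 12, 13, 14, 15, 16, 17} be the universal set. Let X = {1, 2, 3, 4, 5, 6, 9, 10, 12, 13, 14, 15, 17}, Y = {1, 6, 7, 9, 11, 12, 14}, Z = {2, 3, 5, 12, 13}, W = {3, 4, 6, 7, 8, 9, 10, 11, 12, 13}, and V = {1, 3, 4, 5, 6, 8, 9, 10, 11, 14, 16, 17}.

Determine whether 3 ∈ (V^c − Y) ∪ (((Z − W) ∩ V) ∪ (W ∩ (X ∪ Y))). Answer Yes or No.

Yes

3 ∈ V, so 3 ∉ V^c
3 ∉ V^c and 3 ∉ Y, so 3 ∉ V^c − Y
3 ∈ Z and 3 ∈ W, so 3 ∉ Z − W
3 ∉ (Z − W) and 3 ∈ V, so 3 ∉ (Z − W) ∩ V
3 ∈ X and 3 ∉ Y, so 3 ∈ X ∪ Y
3 ∈ W and 3 ∈ (X ∪ Y), so 3 ∈ W ∩ (X ∪ Y)
3 ∉ ((Z − W) ∩ V) and 3 ∈ (W ∩ (X ∪ Y)), so 3 ∈ ((Z − W) ∩ V) ∪ (W ∩ (X ∪ Y))
3 ∉ (V^c − Y) and 3 ∈ (((Z − W) ∩ V) ∪ (W ∩ (X ∪ Y))), so 3 ∈ (V^c − Y) ∪ (((Z − W) ∩ V) ∪ (W ∩ (X ∪ Y)))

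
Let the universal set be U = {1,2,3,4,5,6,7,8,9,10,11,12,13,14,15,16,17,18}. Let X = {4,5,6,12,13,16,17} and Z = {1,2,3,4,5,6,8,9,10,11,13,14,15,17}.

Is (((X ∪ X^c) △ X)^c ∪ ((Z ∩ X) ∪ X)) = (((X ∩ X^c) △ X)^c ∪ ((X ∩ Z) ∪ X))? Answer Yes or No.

No

X^c = {1,2,3,7,8,9,10,11,14,15,18}
X ∪ X^c = {1,2,3,4,5,6,7,8,9,10,11,12,13,14,15,16,17,18}
(X ∪ X^c) △ X = {1,2,3,7,8,9,10,11,14,15,18}
((X ∪ X^c) △ X)^c = {4,5,6,12,13,16,17}
Z ∩ X = {4,5,6,13,17}
(Z ∩ X) ∪ X = {4,5,6,12,13,16,17}
((X ∪ X^c) △ X)^c ∪ ((Z ∩ X) ∪ X) = {4,5,6,12,13,16,17}
X ∩ X^c = {}
(X ∩ X^c) △ X = {4,5,6,12,13,16,17}
((X ∩ X^c) △ X)^c = {1,2,3,7,8,9,10,11,14,15,18}
X ∩ Z = {4,5,6,13,17}
(X ∩ Z) ∪ X = {4,5,6,12,13,16,17}
((X ∩ X^c) △ X)^c ∪ ((X ∩ Z) ∪ X) = {1,2,3,4,5,6,7,8,9,10,11,12,13,14,15,16,17,18}
1 ∈ ((X ∩ X^c) △ X)^c ∪ ((X ∩ Z) ∪ X) but 1 ∉ ((X ∪ X^c) △ X)^c ∪ ((Z ∩ X) ∪ X), so they differ.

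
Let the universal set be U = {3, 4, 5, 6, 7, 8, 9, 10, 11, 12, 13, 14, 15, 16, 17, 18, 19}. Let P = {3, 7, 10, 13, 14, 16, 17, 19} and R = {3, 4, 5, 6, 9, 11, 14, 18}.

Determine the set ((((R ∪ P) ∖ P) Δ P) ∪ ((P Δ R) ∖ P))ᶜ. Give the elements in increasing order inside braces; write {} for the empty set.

R ∪ P = {3, 4, 5, 6, 7, 9, 10, 11, 13, 14, 16, 17, 18, 19}
(R ∪ P) ∖ P = {4, 5, 6, 9, 11, 18}
((R ∪ P) ∖ P) Δ P = {3, 4, 5, 6, 7, 9, 10, 11, 13, 14, 16, 17, 18, 19}
P Δ R = {4, 5, 6, 7, 9, 10, 11, 13, 16, 17, 18, 19}
(P Δ R) ∖ P = {4, 5, 6, 9, 11, 18}
(((R ∪ P) ∖ P) Δ P) ∪ ((P Δ R) ∖ P) = {3, 4, 5, 6, 7, 9, 10, 11, 13, 14, 16, 17, 18, 19}
((((R ∪ P) ∖ P) Δ P) ∪ ((P Δ R) ∖ P))ᶜ = {8, 12, 15}

{8, 12, 15}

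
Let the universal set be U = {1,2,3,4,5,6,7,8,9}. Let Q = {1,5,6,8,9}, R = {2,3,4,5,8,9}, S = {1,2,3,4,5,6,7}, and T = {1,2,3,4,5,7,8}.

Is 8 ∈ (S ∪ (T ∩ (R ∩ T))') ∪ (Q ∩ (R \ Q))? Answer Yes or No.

No

8 ∈ R and 8 ∈ T, so 8 ∈ R ∩ T
8 ∈ T and 8 ∈ (R ∩ T), so 8 ∈ T ∩ (R ∩ T)
8 ∉ (T ∩ (R ∩ T))' since 8 ∈ (T ∩ (R ∩ T))
8 ∉ S and 8 ∉ (T ∩ (R ∩ T))', so 8 ∉ S ∪ (T ∩ (R ∩ T))'
8 ∈ R and 8 ∈ Q, so 8 ∉ R \ Q
8 ∈ Q and 8 ∉ (R \ Q), so 8 ∉ Q ∩ (R \ Q)
8 ∉ (S ∪ (T ∩ (R ∩ T))') and 8 ∉ (Q ∩ (R \ Q)), so 8 ∉ (S ∪ (T ∩ (R ∩ T))') ∪ (Q ∩ (R \ Q))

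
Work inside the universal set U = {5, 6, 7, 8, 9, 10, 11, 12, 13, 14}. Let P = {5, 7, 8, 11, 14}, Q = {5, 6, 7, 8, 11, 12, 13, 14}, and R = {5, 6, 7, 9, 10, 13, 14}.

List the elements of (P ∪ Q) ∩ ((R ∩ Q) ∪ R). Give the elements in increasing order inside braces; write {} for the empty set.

P ∪ Q = {5, 6, 7, 8, 11, 12, 13, 14}
R ∩ Q = {5, 6, 7, 13, 14}
(R ∩ Q) ∪ R = {5, 6, 7, 9, 10, 13, 14}
(P ∪ Q) ∩ ((R ∩ Q) ∪ R) = {5, 6, 7, 13, 14}

{5, 6, 7, 13, 14}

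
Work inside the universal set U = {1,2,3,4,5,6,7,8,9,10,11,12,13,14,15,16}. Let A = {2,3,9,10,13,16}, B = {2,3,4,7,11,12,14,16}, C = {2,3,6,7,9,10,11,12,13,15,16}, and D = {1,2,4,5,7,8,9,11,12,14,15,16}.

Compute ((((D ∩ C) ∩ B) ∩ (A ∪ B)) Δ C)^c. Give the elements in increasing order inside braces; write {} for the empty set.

D ∩ C = {2,7,9,11,12,15,16}
(D ∩ C) ∩ B = {2,7,11,12,16}
A ∪ B = {2,3,4,7,9,10,11,12,13,14,16}
((D ∩ C) ∩ B) ∩ (A ∪ B) = {2,7,11,12,16}
(((D ∩ C) ∩ B) ∩ (A ∪ B)) Δ C = {3,6,9,10,13,15}
((((D ∩ C) ∩ B) ∩ (A ∪ B)) Δ C)^c = {1,2,4,5,7,8,11,12,14,16}

{1,2,4,5,7,8,11,12,14,16}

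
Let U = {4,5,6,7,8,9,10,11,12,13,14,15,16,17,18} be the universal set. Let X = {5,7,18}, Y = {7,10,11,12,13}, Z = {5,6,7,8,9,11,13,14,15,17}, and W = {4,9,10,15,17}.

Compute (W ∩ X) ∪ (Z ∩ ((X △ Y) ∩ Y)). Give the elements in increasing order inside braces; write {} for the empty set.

{11,13}

W ∩ X = {}
X △ Y = {5,10,11,12,13,18}
(X △ Y) ∩ Y = {10,11,12,13}
Z ∩ ((X △ Y) ∩ Y) = {11,13}
(W ∩ X) ∪ (Z ∩ ((X △ Y) ∩ Y)) = {11,13}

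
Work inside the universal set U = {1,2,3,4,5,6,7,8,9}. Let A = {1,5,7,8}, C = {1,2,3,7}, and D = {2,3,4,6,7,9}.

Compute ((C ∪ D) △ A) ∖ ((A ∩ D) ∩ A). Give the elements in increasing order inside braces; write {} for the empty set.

{2,3,4,5,6,8,9}

C ∪ D = {1,2,3,4,6,7,9}
(C ∪ D) △ A = {2,3,4,5,6,8,9}
A ∩ D = {7}
(A ∩ D) ∩ A = {7}
((C ∪ D) △ A) ∖ ((A ∩ D) ∩ A) = {2,3,4,5,6,8,9}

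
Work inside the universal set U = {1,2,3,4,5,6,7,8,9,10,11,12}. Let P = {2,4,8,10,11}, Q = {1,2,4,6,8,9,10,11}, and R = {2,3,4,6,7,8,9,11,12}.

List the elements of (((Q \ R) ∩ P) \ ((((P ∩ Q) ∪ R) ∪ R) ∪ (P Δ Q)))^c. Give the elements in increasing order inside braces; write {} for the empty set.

Q \ R = {1,10}
(Q \ R) ∩ P = {10}
P ∩ Q = {2,4,8,10,11}
(P ∩ Q) ∪ R = {2,3,4,6,7,8,9,10,11,12}
((P ∩ Q) ∪ R) ∪ R = {2,3,4,6,7,8,9,10,11,12}
P Δ Q = {1,6,9}
(((P ∩ Q) ∪ R) ∪ R) ∪ (P Δ Q) = {1,2,3,4,6,7,8,9,10,11,12}
((Q \ R) ∩ P) \ ((((P ∩ Q) ∪ R) ∪ R) ∪ (P Δ Q)) = {}
(((Q \ R) ∩ P) \ ((((P ∩ Q) ∪ R) ∪ R) ∪ (P Δ Q)))^c = {1,2,3,4,5,6,7,8,9,10,11,12}

{1,2,3,4,5,6,7,8,9,10,11,12}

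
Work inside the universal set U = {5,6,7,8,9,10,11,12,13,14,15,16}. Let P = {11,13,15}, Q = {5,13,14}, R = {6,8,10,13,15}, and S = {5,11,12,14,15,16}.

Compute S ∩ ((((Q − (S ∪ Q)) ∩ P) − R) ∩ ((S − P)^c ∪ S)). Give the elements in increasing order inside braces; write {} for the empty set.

{}

S ∪ Q = {5,11,12,13,14,15,16}
Q − (S ∪ Q) = {}
(Q − (S ∪ Q)) ∩ P = {}
((Q − (S ∪ Q)) ∩ P) − R = {}
S − P = {5,12,14,16}
(S − P)^c = {6,7,8,9,10,11,13,15}
(S − P)^c ∪ S = {5,6,7,8,9,10,11,12,13,14,15,16}
(((Q − (S ∪ Q)) ∩ P) − R) ∩ ((S − P)^c ∪ S) = {}
S ∩ ((((Q − (S ∪ Q)) ∩ P) − R) ∩ ((S − P)^c ∪ S)) = {}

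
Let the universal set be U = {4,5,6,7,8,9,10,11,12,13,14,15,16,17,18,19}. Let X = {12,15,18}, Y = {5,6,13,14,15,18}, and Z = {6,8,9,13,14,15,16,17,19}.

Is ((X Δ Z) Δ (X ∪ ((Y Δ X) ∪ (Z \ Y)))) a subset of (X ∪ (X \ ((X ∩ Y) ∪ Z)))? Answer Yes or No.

X Δ Z = {6,8,9,12,13,14,16,17,18,19}
Y Δ X = {5,6,12,13,14}
Z \ Y = {8,9,16,17,19}
(Y Δ X) ∪ (Z \ Y) = {5,6,8,9,12,13,14,16,17,19}
X ∪ ((Y Δ X) ∪ (Z \ Y)) = {5,6,8,9,12,13,14,15,16,17,18,19}
(X Δ Z) Δ (X ∪ ((Y Δ X) ∪ (Z \ Y))) = {5,15}
X ∩ Y = {15,18}
(X ∩ Y) ∪ Z = {6,8,9,13,14,15,16,17,18,19}
X \ ((X ∩ Y) ∪ Z) = {12}
X ∪ (X \ ((X ∩ Y) ∪ Z)) = {12,15,18}
5 ∈ (X Δ Z) Δ (X ∪ ((Y Δ X) ∪ (Z \ Y))) but 5 ∉ X ∪ (X \ ((X ∩ Y) ∪ Z)), so the inclusion fails.

No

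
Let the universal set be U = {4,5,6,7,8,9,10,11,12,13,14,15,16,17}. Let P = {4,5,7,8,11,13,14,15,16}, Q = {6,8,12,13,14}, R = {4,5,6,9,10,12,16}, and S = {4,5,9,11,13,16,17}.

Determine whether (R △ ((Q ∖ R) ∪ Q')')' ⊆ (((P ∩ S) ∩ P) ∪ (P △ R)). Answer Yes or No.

No

Q ∖ R = {8,13,14}
Q' = {4,5,7,9,10,11,15,16,17}
(Q ∖ R) ∪ Q' = {4,5,7,8,9,10,11,13,14,15,16,17}
((Q ∖ R) ∪ Q')' = {6,12}
R △ ((Q ∖ R) ∪ Q')' = {4,5,9,10,16}
(R △ ((Q ∖ R) ∪ Q')')' = {6,7,8,11,12,13,14,15,17}
P ∩ S = {4,5,11,13,16}
(P ∩ S) ∩ P = {4,5,11,13,16}
P △ R = {6,7,8,9,10,11,12,13,14,15}
((P ∩ S) ∩ P) ∪ (P △ R) = {4,5,6,7,8,9,10,11,12,13,14,15,16}
17 ∈ (R △ ((Q ∖ R) ∪ Q')')' but 17 ∉ ((P ∩ S) ∩ P) ∪ (P △ R), so the inclusion fails.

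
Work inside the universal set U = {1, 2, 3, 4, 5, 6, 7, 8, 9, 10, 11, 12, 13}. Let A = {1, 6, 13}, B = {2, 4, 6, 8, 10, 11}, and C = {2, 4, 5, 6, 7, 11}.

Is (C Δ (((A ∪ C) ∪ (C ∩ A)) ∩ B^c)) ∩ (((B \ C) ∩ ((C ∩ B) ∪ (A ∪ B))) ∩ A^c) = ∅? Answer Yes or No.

Yes

A ∪ C = {1, 2, 4, 5, 6, 7, 11, 13}
C ∩ A = {6}
(A ∪ C) ∪ (C ∩ A) = {1, 2, 4, 5, 6, 7, 11, 13}
B^c = {1, 3, 5, 7, 9, 12, 13}
((A ∪ C) ∪ (C ∩ A)) ∩ B^c = {1, 5, 7, 13}
C Δ (((A ∪ C) ∪ (C ∩ A)) ∩ B^c) = {1, 2, 4, 6, 11, 13}
B \ C = {8, 10}
C ∩ B = {2, 4, 6, 11}
A ∪ B = {1, 2, 4, 6, 8, 10, 11, 13}
(C ∩ B) ∪ (A ∪ B) = {1, 2, 4, 6, 8, 10, 11, 13}
(B \ C) ∩ ((C ∩ B) ∪ (A ∪ B)) = {8, 10}
A^c = {2, 3, 4, 5, 7, 8, 9, 10, 11, 12}
((B \ C) ∩ ((C ∩ B) ∪ (A ∪ B))) ∩ A^c = {8, 10}
{1, 2, 4, 6, 11, 13} and {8, 10} share no elements.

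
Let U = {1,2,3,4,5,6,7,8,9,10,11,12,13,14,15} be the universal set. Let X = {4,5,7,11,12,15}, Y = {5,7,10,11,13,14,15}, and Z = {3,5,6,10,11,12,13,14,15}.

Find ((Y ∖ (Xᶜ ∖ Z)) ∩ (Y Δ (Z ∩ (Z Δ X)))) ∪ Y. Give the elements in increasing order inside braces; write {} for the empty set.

{5,7,10,11,13,14,15}

Xᶜ = {1,2,3,6,8,9,10,13,14}
Xᶜ ∖ Z = {1,2,8,9}
Y ∖ (Xᶜ ∖ Z) = {5,7,10,11,13,14,15}
Z Δ X = {3,4,6,7,10,13,14}
Z ∩ (Z Δ X) = {3,6,10,13,14}
Y Δ (Z ∩ (Z Δ X)) = {3,5,6,7,11,15}
(Y ∖ (Xᶜ ∖ Z)) ∩ (Y Δ (Z ∩ (Z Δ X))) = {5,7,11,15}
((Y ∖ (Xᶜ ∖ Z)) ∩ (Y Δ (Z ∩ (Z Δ X)))) ∪ Y = {5,7,10,11,13,14,15}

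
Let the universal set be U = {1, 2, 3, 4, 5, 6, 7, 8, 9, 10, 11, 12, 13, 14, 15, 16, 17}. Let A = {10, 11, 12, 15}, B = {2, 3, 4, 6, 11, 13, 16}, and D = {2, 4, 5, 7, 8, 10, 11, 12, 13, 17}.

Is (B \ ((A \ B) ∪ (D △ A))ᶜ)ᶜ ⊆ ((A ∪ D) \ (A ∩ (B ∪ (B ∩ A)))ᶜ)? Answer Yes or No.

A \ B = {10, 12, 15}
D △ A = {2, 4, 5, 7, 8, 13, 15, 17}
(A \ B) ∪ (D △ A) = {2, 4, 5, 7, 8, 10, 12, 13, 15, 17}
((A \ B) ∪ (D △ A))ᶜ = {1, 3, 6, 9, 11, 14, 16}
B \ ((A \ B) ∪ (D △ A))ᶜ = {2, 4, 13}
(B \ ((A \ B) ∪ (D △ A))ᶜ)ᶜ = {1, 3, 5, 6, 7, 8, 9, 10, 11, 12, 14, 15, 16, 17}
A ∪ D = {2, 4, 5, 7, 8, 10, 11, 12, 13, 15, 17}
B ∩ A = {11}
B ∪ (B ∩ A) = {2, 3, 4, 6, 11, 13, 16}
A ∩ (B ∪ (B ∩ A)) = {11}
(A ∩ (B ∪ (B ∩ A)))ᶜ = {1, 2, 3, 4, 5, 6, 7, 8, 9, 10, 12, 13, 14, 15, 16, 17}
(A ∪ D) \ (A ∩ (B ∪ (B ∩ A)))ᶜ = {11}
1 ∈ (B \ ((A \ B) ∪ (D △ A))ᶜ)ᶜ but 1 ∉ (A ∪ D) \ (A ∩ (B ∪ (B ∩ A)))ᶜ, so the inclusion fails.

No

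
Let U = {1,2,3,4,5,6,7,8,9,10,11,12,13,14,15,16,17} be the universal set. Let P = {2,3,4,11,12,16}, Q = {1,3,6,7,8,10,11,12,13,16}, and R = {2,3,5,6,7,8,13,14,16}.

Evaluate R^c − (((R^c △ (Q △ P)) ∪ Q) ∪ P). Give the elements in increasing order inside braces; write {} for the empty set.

R^c = {1,4,9,10,11,12,15,17}
Q △ P = {1,2,4,6,7,8,10,13}
R^c △ (Q △ P) = {2,6,7,8,9,11,12,13,15,17}
(R^c △ (Q △ P)) ∪ Q = {1,2,3,6,7,8,9,10,11,12,13,15,16,17}
((R^c △ (Q △ P)) ∪ Q) ∪ P = {1,2,3,4,6,7,8,9,10,11,12,13,15,16,17}
R^c − (((R^c △ (Q △ P)) ∪ Q) ∪ P) = {}

{}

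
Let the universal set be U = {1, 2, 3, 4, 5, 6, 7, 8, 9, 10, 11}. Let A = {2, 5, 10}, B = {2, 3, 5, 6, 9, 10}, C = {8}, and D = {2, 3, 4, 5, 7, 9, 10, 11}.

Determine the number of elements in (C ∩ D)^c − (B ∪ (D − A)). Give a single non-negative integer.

C ∩ D = {}
(C ∩ D)^c = {1, 2, 3, 4, 5, 6, 7, 8, 9, 10, 11}
D − A = {3, 4, 7, 9, 11}
B ∪ (D − A) = {2, 3, 4, 5, 6, 7, 9, 10, 11}
(C ∩ D)^c − (B ∪ (D − A)) = {1, 8}
|(C ∩ D)^c − (B ∪ (D − A))| = 2

2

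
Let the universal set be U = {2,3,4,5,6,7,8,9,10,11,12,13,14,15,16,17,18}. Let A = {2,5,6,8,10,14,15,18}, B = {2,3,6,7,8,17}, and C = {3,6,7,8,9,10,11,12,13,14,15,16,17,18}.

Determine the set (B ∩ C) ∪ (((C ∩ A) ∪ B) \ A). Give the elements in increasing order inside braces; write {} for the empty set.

{3,6,7,8,17}

B ∩ C = {3,6,7,8,17}
C ∩ A = {6,8,10,14,15,18}
(C ∩ A) ∪ B = {2,3,6,7,8,10,14,15,17,18}
((C ∩ A) ∪ B) \ A = {3,7,17}
(B ∩ C) ∪ (((C ∩ A) ∪ B) \ A) = {3,6,7,8,17}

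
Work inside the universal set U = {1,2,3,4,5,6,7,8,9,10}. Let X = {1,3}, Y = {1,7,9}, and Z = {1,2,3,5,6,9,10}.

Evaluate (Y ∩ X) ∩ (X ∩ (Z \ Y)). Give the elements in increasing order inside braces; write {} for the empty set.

Y ∩ X = {1}
Z \ Y = {2,3,5,6,10}
X ∩ (Z \ Y) = {3}
(Y ∩ X) ∩ (X ∩ (Z \ Y)) = {}

{}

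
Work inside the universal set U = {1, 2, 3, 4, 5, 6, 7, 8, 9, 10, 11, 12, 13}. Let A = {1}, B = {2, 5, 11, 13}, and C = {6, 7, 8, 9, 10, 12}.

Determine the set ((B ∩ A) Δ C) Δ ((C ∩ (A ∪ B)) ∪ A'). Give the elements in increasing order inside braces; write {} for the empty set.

B ∩ A = {}
(B ∩ A) Δ C = {6, 7, 8, 9, 10, 12}
A ∪ B = {1, 2, 5, 11, 13}
C ∩ (A ∪ B) = {}
A' = {2, 3, 4, 5, 6, 7, 8, 9, 10, 11, 12, 13}
(C ∩ (A ∪ B)) ∪ A' = {2, 3, 4, 5, 6, 7, 8, 9, 10, 11, 12, 13}
((B ∩ A) Δ C) Δ ((C ∩ (A ∪ B)) ∪ A') = {2, 3, 4, 5, 11, 13}

{2, 3, 4, 5, 11, 13}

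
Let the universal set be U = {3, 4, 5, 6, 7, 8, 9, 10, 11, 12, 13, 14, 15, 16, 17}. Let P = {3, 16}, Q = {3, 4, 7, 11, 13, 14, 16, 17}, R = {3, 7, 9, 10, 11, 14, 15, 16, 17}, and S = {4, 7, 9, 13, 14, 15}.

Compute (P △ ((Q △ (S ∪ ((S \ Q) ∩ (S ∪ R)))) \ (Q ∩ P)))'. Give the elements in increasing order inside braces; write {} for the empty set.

{4, 5, 6, 7, 8, 10, 12, 13, 14}

S \ Q = {9, 15}
S ∪ R = {3, 4, 7, 9, 10, 11, 13, 14, 15, 16, 17}
(S \ Q) ∩ (S ∪ R) = {9, 15}
S ∪ ((S \ Q) ∩ (S ∪ R)) = {4, 7, 9, 13, 14, 15}
Q △ (S ∪ ((S \ Q) ∩ (S ∪ R))) = {3, 9, 11, 15, 16, 17}
Q ∩ P = {3, 16}
(Q △ (S ∪ ((S \ Q) ∩ (S ∪ R)))) \ (Q ∩ P) = {9, 11, 15, 17}
P △ ((Q △ (S ∪ ((S \ Q) ∩ (S ∪ R)))) \ (Q ∩ P)) = {3, 9, 11, 15, 16, 17}
(P △ ((Q △ (S ∪ ((S \ Q) ∩ (S ∪ R)))) \ (Q ∩ P)))' = {4, 5, 6, 7, 8, 10, 12, 13, 14}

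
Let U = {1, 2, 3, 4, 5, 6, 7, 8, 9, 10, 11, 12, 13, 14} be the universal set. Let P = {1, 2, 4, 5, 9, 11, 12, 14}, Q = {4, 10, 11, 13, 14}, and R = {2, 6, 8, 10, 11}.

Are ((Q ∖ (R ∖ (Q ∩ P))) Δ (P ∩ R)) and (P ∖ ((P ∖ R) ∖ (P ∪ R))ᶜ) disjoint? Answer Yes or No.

Yes

Q ∩ P = {4, 11, 14}
R ∖ (Q ∩ P) = {2, 6, 8, 10}
Q ∖ (R ∖ (Q ∩ P)) = {4, 11, 13, 14}
P ∩ R = {2, 11}
(Q ∖ (R ∖ (Q ∩ P))) Δ (P ∩ R) = {2, 4, 13, 14}
P ∖ R = {1, 4, 5, 9, 12, 14}
P ∪ R = {1, 2, 4, 5, 6, 8, 9, 10, 11, 12, 14}
(P ∖ R) ∖ (P ∪ R) = {}
((P ∖ R) ∖ (P ∪ R))ᶜ = {1, 2, 3, 4, 5, 6, 7, 8, 9, 10, 11, 12, 13, 14}
P ∖ ((P ∖ R) ∖ (P ∪ R))ᶜ = {}
{2, 4, 13, 14} and {} share no elements.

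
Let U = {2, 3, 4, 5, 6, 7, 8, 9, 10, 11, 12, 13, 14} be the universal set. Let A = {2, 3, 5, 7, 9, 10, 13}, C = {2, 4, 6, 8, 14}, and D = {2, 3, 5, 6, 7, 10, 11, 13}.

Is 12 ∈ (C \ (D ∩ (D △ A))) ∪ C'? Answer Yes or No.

12 ∉ D and 12 ∉ A, so 12 ∉ D △ A
12 ∉ D and 12 ∉ (D △ A), so 12 ∉ D ∩ (D △ A)
12 ∉ C and 12 ∉ (D ∩ (D △ A)), so 12 ∉ C \ (D ∩ (D △ A))
12 ∉ C, so 12 ∈ C'
12 ∉ (C \ (D ∩ (D △ A))) and 12 ∈ C', so 12 ∈ (C \ (D ∩ (D △ A))) ∪ C'

Yes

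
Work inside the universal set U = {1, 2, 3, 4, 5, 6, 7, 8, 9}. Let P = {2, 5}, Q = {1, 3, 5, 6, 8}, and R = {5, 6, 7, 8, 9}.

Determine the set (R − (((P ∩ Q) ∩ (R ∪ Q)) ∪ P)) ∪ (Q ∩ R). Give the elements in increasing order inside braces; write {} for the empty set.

P ∩ Q = {5}
R ∪ Q = {1, 3, 5, 6, 7, 8, 9}
(P ∩ Q) ∩ (R ∪ Q) = {5}
((P ∩ Q) ∩ (R ∪ Q)) ∪ P = {2, 5}
R − (((P ∩ Q) ∩ (R ∪ Q)) ∪ P) = {6, 7, 8, 9}
Q ∩ R = {5, 6, 8}
(R − (((P ∩ Q) ∩ (R ∪ Q)) ∪ P)) ∪ (Q ∩ R) = {5, 6, 7, 8, 9}

{5, 6, 7, 8, 9}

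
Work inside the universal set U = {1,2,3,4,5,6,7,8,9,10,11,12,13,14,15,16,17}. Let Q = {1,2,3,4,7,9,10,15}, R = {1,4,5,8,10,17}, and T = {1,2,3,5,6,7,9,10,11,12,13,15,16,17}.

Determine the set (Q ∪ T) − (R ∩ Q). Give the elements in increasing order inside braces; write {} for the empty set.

Q ∪ T = {1,2,3,4,5,6,7,9,10,11,12,13,15,16,17}
R ∩ Q = {1,4,10}
(Q ∪ T) − (R ∩ Q) = {2,3,5,6,7,9,11,12,13,15,16,17}

{2,3,5,6,7,9,11,12,13,15,16,17}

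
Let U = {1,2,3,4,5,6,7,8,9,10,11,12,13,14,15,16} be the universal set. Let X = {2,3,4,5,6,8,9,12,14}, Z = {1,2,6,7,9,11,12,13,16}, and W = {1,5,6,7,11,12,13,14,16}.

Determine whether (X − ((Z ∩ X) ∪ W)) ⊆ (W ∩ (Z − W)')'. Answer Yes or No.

Z ∩ X = {2,6,9,12}
(Z ∩ X) ∪ W = {1,2,5,6,7,9,11,12,13,14,16}
X − ((Z ∩ X) ∪ W) = {3,4,8}
Z − W = {2,9}
(Z − W)' = {1,3,4,5,6,7,8,10,11,12,13,14,15,16}
W ∩ (Z − W)' = {1,5,6,7,11,12,13,14,16}
(W ∩ (Z − W)')' = {2,3,4,8,9,10,15}
Every element of {3,4,8} is in {2,3,4,8,9,10,15}, so X − ((Z ∩ X) ∪ W) ⊆ (W ∩ (Z − W)')'.

Yes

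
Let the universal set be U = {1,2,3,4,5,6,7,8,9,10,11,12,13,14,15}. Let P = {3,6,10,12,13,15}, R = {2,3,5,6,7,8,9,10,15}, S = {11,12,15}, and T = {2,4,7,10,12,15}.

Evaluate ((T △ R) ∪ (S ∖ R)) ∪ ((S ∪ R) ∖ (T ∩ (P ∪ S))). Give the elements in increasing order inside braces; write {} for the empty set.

T △ R = {3,4,5,6,8,9,12}
S ∖ R = {11,12}
(T △ R) ∪ (S ∖ R) = {3,4,5,6,8,9,11,12}
S ∪ R = {2,3,5,6,7,8,9,10,11,12,15}
P ∪ S = {3,6,10,11,12,13,15}
T ∩ (P ∪ S) = {10,12,15}
(S ∪ R) ∖ (T ∩ (P ∪ S)) = {2,3,5,6,7,8,9,11}
((T △ R) ∪ (S ∖ R)) ∪ ((S ∪ R) ∖ (T ∩ (P ∪ S))) = {2,3,4,5,6,7,8,9,11,12}

{2,3,4,5,6,7,8,9,11,12}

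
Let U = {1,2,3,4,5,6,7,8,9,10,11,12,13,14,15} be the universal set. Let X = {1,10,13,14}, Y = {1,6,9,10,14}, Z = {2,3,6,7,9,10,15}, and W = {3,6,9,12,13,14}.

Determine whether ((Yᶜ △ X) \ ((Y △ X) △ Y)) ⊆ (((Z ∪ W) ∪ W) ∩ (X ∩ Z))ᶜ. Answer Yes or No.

Yes

Yᶜ = {2,3,4,5,7,8,11,12,13,15}
Yᶜ △ X = {1,2,3,4,5,7,8,10,11,12,14,15}
Y △ X = {6,9,13}
(Y △ X) △ Y = {1,10,13,14}
(Yᶜ △ X) \ ((Y △ X) △ Y) = {2,3,4,5,7,8,11,12,15}
Z ∪ W = {2,3,6,7,9,10,12,13,14,15}
(Z ∪ W) ∪ W = {2,3,6,7,9,10,12,13,14,15}
X ∩ Z = {10}
((Z ∪ W) ∪ W) ∩ (X ∩ Z) = {10}
(((Z ∪ W) ∪ W) ∩ (X ∩ Z))ᶜ = {1,2,3,4,5,6,7,8,9,11,12,13,14,15}
Every element of {2,3,4,5,7,8,11,12,15} is in {1,2,3,4,5,6,7,8,9,11,12,13,14,15}, so (Yᶜ △ X) \ ((Y △ X) △ Y) ⊆ (((Z ∪ W) ∪ W) ∩ (X ∩ Z))ᶜ.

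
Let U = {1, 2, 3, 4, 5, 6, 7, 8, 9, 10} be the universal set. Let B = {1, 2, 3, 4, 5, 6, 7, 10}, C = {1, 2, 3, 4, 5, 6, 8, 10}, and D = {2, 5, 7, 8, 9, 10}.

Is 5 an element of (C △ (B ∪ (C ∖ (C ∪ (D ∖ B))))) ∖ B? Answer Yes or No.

No

5 ∈ D and 5 ∈ B, so 5 ∉ D ∖ B
5 ∈ C and 5 ∉ (D ∖ B), so 5 ∈ C ∪ (D ∖ B)
5 ∈ C and 5 ∈ (C ∪ (D ∖ B)), so 5 ∉ C ∖ (C ∪ (D ∖ B))
5 ∈ B and 5 ∉ (C ∖ (C ∪ (D ∖ B))), so 5 ∈ B ∪ (C ∖ (C ∪ (D ∖ B)))
5 ∈ C and 5 ∈ (B ∪ (C ∖ (C ∪ (D ∖ B)))), so 5 ∉ C △ (B ∪ (C ∖ (C ∪ (D ∖ B))))
5 ∉ (C △ (B ∪ (C ∖ (C ∪ (D ∖ B))))) and 5 ∈ B, so 5 ∉ (C △ (B ∪ (C ∖ (C ∪ (D ∖ B))))) ∖ B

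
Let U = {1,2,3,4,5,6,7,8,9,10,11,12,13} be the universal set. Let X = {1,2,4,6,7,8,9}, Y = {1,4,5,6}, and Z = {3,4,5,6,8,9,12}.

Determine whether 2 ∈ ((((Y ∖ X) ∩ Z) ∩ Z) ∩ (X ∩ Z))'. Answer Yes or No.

2 ∉ Y and 2 ∈ X, so 2 ∉ Y ∖ X
2 ∉ (Y ∖ X) and 2 ∉ Z, so 2 ∉ (Y ∖ X) ∩ Z
2 ∉ ((Y ∖ X) ∩ Z) and 2 ∉ Z, so 2 ∉ ((Y ∖ X) ∩ Z) ∩ Z
2 ∈ X and 2 ∉ Z, so 2 ∉ X ∩ Z
2 ∉ (((Y ∖ X) ∩ Z) ∩ Z) and 2 ∉ (X ∩ Z), so 2 ∉ (((Y ∖ X) ∩ Z) ∩ Z) ∩ (X ∩ Z)
2 ∈ ((((Y ∖ X) ∩ Z) ∩ Z) ∩ (X ∩ Z))' since 2 ∉ ((((Y ∖ X) ∩ Z) ∩ Z) ∩ (X ∩ Z))

Yes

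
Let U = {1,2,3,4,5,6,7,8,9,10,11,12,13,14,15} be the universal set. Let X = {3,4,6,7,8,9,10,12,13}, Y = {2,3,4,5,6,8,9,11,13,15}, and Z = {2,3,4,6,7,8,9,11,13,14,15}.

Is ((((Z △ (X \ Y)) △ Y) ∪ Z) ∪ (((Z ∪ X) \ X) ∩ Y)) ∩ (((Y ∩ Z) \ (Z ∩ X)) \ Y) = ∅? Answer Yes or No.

X \ Y = {7,10,12}
Z △ (X \ Y) = {2,3,4,6,8,9,10,11,12,13,14,15}
(Z △ (X \ Y)) △ Y = {5,10,12,14}
((Z △ (X \ Y)) △ Y) ∪ Z = {2,3,4,5,6,7,8,9,10,11,12,13,14,15}
Z ∪ X = {2,3,4,6,7,8,9,10,11,12,13,14,15}
(Z ∪ X) \ X = {2,11,14,15}
((Z ∪ X) \ X) ∩ Y = {2,11,15}
(((Z △ (X \ Y)) △ Y) ∪ Z) ∪ (((Z ∪ X) \ X) ∩ Y) = {2,3,4,5,6,7,8,9,10,11,12,13,14,15}
Y ∩ Z = {2,3,4,6,8,9,11,13,15}
Z ∩ X = {3,4,6,7,8,9,13}
(Y ∩ Z) \ (Z ∩ X) = {2,11,15}
((Y ∩ Z) \ (Z ∩ X)) \ Y = {}
{2,3,4,5,6,7,8,9,10,11,12,13,14,15} and {} share no elements.

Yes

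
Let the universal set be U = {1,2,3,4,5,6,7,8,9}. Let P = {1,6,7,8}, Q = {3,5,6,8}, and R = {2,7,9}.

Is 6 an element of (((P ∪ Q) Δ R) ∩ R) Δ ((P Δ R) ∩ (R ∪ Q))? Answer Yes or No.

Yes

6 ∈ P and 6 ∈ Q, so 6 ∈ P ∪ Q
6 ∈ (P ∪ Q) and 6 ∉ R, so 6 ∈ (P ∪ Q) Δ R
6 ∈ ((P ∪ Q) Δ R) and 6 ∉ R, so 6 ∉ ((P ∪ Q) Δ R) ∩ R
6 ∈ P and 6 ∉ R, so 6 ∈ P Δ R
6 ∉ R and 6 ∈ Q, so 6 ∈ R ∪ Q
6 ∈ (P Δ R) and 6 ∈ (R ∪ Q), so 6 ∈ (P Δ R) ∩ (R ∪ Q)
6 ∉ (((P ∪ Q) Δ R) ∩ R) and 6 ∈ ((P Δ R) ∩ (R ∪ Q)), so 6 ∈ (((P ∪ Q) Δ R) ∩ R) Δ ((P Δ R) ∩ (R ∪ Q))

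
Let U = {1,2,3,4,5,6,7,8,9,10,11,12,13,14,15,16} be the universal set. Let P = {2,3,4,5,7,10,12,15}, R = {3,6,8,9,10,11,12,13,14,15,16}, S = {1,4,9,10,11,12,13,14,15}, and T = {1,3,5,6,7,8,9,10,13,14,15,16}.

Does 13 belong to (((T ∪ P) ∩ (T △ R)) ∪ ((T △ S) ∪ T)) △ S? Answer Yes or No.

13 ∈ T and 13 ∉ P, so 13 ∈ T ∪ P
13 ∈ T and 13 ∈ R, so 13 ∉ T △ R
13 ∈ (T ∪ P) and 13 ∉ (T △ R), so 13 ∉ (T ∪ P) ∩ (T △ R)
13 ∈ T and 13 ∈ S, so 13 ∉ T △ S
13 ∉ (T △ S) and 13 ∈ T, so 13 ∈ (T △ S) ∪ T
13 ∉ ((T ∪ P) ∩ (T △ R)) and 13 ∈ ((T △ S) ∪ T), so 13 ∈ ((T ∪ P) ∩ (T △ R)) ∪ ((T △ S) ∪ T)
13 ∈ (((T ∪ P) ∩ (T △ R)) ∪ ((T △ S) ∪ T)) and 13 ∈ S, so 13 ∉ (((T ∪ P) ∩ (T △ R)) ∪ ((T △ S) ∪ T)) △ S

No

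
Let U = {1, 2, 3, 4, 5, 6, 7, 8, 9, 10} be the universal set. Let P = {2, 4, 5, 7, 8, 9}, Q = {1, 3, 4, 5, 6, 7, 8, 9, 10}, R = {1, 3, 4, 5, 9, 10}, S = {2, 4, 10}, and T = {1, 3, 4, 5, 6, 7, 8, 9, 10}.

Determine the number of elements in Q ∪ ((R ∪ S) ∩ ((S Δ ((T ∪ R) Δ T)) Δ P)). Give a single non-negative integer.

9

R ∪ S = {1, 2, 3, 4, 5, 9, 10}
T ∪ R = {1, 3, 4, 5, 6, 7, 8, 9, 10}
(T ∪ R) Δ T = {}
S Δ ((T ∪ R) Δ T) = {2, 4, 10}
(S Δ ((T ∪ R) Δ T)) Δ P = {5, 7, 8, 9, 10}
(R ∪ S) ∩ ((S Δ ((T ∪ R) Δ T)) Δ P) = {5, 9, 10}
Q ∪ ((R ∪ S) ∩ ((S Δ ((T ∪ R) Δ T)) Δ P)) = {1, 3, 4, 5, 6, 7, 8, 9, 10}
|Q ∪ ((R ∪ S) ∩ ((S Δ ((T ∪ R) Δ T)) Δ P))| = 9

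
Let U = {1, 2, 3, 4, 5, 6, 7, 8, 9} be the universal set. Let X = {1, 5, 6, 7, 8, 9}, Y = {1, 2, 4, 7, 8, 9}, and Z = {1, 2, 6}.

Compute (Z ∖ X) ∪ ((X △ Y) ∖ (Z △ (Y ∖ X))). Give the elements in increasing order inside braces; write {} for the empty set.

Z ∖ X = {2}
X △ Y = {2, 4, 5, 6}
Y ∖ X = {2, 4}
Z △ (Y ∖ X) = {1, 4, 6}
(X △ Y) ∖ (Z △ (Y ∖ X)) = {2, 5}
(Z ∖ X) ∪ ((X △ Y) ∖ (Z △ (Y ∖ X))) = {2, 5}

{2, 5}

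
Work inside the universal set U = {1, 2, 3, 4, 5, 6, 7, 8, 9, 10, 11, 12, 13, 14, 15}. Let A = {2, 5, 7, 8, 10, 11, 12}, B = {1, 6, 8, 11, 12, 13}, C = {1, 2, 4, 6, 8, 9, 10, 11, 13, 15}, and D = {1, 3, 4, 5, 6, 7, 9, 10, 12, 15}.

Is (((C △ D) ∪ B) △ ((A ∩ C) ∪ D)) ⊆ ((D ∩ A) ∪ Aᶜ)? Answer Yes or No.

C △ D = {2, 3, 5, 7, 8, 11, 12, 13}
(C △ D) ∪ B = {1, 2, 3, 5, 6, 7, 8, 11, 12, 13}
A ∩ C = {2, 8, 10, 11}
(A ∩ C) ∪ D = {1, 2, 3, 4, 5, 6, 7, 8, 9, 10, 11, 12, 15}
((C △ D) ∪ B) △ ((A ∩ C) ∪ D) = {4, 9, 10, 13, 15}
D ∩ A = {5, 7, 10, 12}
Aᶜ = {1, 3, 4, 6, 9, 13, 14, 15}
(D ∩ A) ∪ Aᶜ = {1, 3, 4, 5, 6, 7, 9, 10, 12, 13, 14, 15}
Every element of {4, 9, 10, 13, 15} is in {1, 3, 4, 5, 6, 7, 9, 10, 12, 13, 14, 15}, so ((C △ D) ∪ B) △ ((A ∩ C) ∪ D) ⊆ (D ∩ A) ∪ Aᶜ.

Yes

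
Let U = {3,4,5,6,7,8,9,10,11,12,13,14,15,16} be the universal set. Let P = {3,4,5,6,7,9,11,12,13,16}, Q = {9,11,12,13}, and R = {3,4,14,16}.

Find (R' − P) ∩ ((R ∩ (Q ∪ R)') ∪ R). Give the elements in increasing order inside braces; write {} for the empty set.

R' = {5,6,7,8,9,10,11,12,13,15}
R' − P = {8,10,15}
Q ∪ R = {3,4,9,11,12,13,14,16}
(Q ∪ R)' = {5,6,7,8,10,15}
R ∩ (Q ∪ R)' = {}
(R ∩ (Q ∪ R)') ∪ R = {3,4,14,16}
(R' − P) ∩ ((R ∩ (Q ∪ R)') ∪ R) = {}

{}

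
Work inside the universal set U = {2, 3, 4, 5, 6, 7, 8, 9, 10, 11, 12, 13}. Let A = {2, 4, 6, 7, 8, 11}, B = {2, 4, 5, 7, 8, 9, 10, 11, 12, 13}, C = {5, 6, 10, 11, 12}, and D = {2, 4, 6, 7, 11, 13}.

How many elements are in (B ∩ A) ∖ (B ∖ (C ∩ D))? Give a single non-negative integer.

1

B ∩ A = {2, 4, 7, 8, 11}
C ∩ D = {6, 11}
B ∖ (C ∩ D) = {2, 4, 5, 7, 8, 9, 10, 12, 13}
(B ∩ A) ∖ (B ∖ (C ∩ D)) = {11}
|(B ∩ A) ∖ (B ∖ (C ∩ D))| = 1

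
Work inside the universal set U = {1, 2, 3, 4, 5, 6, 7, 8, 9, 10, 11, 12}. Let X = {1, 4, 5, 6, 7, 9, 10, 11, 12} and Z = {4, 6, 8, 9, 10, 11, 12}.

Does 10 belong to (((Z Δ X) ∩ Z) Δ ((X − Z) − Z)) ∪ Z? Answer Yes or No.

10 ∈ Z and 10 ∈ X, so 10 ∉ Z Δ X
10 ∉ (Z Δ X) and 10 ∈ Z, so 10 ∉ (Z Δ X) ∩ Z
10 ∈ X and 10 ∈ Z, so 10 ∉ X − Z
10 ∉ (X − Z) and 10 ∈ Z, so 10 ∉ (X − Z) − Z
10 ∉ ((Z Δ X) ∩ Z) and 10 ∉ ((X − Z) − Z), so 10 ∉ ((Z Δ X) ∩ Z) Δ ((X − Z) − Z)
10 ∉ (((Z Δ X) ∩ Z) Δ ((X − Z) − Z)) and 10 ∈ Z, so 10 ∈ (((Z Δ X) ∩ Z) Δ ((X − Z) − Z)) ∪ Z

Yes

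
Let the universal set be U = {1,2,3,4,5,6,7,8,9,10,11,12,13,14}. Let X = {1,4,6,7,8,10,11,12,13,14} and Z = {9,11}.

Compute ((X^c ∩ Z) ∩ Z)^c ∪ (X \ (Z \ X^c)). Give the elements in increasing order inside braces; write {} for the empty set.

X^c = {2,3,5,9}
X^c ∩ Z = {9}
(X^c ∩ Z) ∩ Z = {9}
((X^c ∩ Z) ∩ Z)^c = {1,2,3,4,5,6,7,8,10,11,12,13,14}
Z \ X^c = {11}
X \ (Z \ X^c) = {1,4,6,7,8,10,12,13,14}
((X^c ∩ Z) ∩ Z)^c ∪ (X \ (Z \ X^c)) = {1,2,3,4,5,6,7,8,10,11,12,13,14}

{1,2,3,4,5,6,7,8,10,11,12,13,14}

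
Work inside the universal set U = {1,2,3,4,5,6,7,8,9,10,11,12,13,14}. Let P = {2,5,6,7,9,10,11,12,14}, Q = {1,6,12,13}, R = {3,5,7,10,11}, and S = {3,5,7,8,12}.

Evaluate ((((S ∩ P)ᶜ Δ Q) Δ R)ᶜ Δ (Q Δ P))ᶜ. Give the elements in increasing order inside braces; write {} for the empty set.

{1,4,8,10,11,12,13}

S ∩ P = {5,7,12}
(S ∩ P)ᶜ = {1,2,3,4,6,8,9,10,11,13,14}
(S ∩ P)ᶜ Δ Q = {2,3,4,8,9,10,11,12,14}
((S ∩ P)ᶜ Δ Q) Δ R = {2,4,5,7,8,9,12,14}
(((S ∩ P)ᶜ Δ Q) Δ R)ᶜ = {1,3,6,10,11,13}
Q Δ P = {1,2,5,7,9,10,11,13,14}
(((S ∩ P)ᶜ Δ Q) Δ R)ᶜ Δ (Q Δ P) = {2,3,5,6,7,9,14}
((((S ∩ P)ᶜ Δ Q) Δ R)ᶜ Δ (Q Δ P))ᶜ = {1,4,8,10,11,12,13}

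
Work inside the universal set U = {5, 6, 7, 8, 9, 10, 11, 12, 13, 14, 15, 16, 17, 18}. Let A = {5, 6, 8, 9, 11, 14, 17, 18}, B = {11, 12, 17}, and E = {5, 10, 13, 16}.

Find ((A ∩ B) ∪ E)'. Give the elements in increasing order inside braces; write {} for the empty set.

{6, 7, 8, 9, 12, 14, 15, 18}

A ∩ B = {11, 17}
(A ∩ B) ∪ E = {5, 10, 11, 13, 16, 17}
((A ∩ B) ∪ E)' = {6, 7, 8, 9, 12, 14, 15, 18}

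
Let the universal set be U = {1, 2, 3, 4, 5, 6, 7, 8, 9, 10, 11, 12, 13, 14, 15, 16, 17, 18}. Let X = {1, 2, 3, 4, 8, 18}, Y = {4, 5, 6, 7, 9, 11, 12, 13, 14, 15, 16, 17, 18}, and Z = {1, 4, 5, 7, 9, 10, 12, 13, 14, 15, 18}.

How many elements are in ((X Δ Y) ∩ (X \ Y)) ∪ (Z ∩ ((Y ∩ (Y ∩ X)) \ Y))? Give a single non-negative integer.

X Δ Y = {1, 2, 3, 5, 6, 7, 8, 9, 11, 12, 13, 14, 15, 16, 17}
X \ Y = {1, 2, 3, 8}
(X Δ Y) ∩ (X \ Y) = {1, 2, 3, 8}
Y ∩ X = {4, 18}
Y ∩ (Y ∩ X) = {4, 18}
(Y ∩ (Y ∩ X)) \ Y = {}
Z ∩ ((Y ∩ (Y ∩ X)) \ Y) = {}
((X Δ Y) ∩ (X \ Y)) ∪ (Z ∩ ((Y ∩ (Y ∩ X)) \ Y)) = {1, 2, 3, 8}
|((X Δ Y) ∩ (X \ Y)) ∪ (Z ∩ ((Y ∩ (Y ∩ X)) \ Y))| = 4

4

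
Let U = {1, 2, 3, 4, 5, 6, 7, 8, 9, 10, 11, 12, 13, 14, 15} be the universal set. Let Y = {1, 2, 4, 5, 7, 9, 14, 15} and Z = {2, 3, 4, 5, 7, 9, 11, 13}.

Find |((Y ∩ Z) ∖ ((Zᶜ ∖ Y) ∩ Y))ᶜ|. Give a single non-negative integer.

10

Y ∩ Z = {2, 4, 5, 7, 9}
Zᶜ = {1, 6, 8, 10, 12, 14, 15}
Zᶜ ∖ Y = {6, 8, 10, 12}
(Zᶜ ∖ Y) ∩ Y = {}
(Y ∩ Z) ∖ ((Zᶜ ∖ Y) ∩ Y) = {2, 4, 5, 7, 9}
((Y ∩ Z) ∖ ((Zᶜ ∖ Y) ∩ Y))ᶜ = {1, 3, 6, 8, 10, 11, 12, 13, 14, 15}
|((Y ∩ Z) ∖ ((Zᶜ ∖ Y) ∩ Y))ᶜ| = 10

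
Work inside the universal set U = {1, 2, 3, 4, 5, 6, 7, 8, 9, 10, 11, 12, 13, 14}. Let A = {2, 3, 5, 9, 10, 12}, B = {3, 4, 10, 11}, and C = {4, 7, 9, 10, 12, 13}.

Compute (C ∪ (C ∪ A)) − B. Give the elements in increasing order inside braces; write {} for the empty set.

{2, 5, 7, 9, 12, 13}

C ∪ A = {2, 3, 4, 5, 7, 9, 10, 12, 13}
C ∪ (C ∪ A) = {2, 3, 4, 5, 7, 9, 10, 12, 13}
(C ∪ (C ∪ A)) − B = {2, 5, 7, 9, 12, 13}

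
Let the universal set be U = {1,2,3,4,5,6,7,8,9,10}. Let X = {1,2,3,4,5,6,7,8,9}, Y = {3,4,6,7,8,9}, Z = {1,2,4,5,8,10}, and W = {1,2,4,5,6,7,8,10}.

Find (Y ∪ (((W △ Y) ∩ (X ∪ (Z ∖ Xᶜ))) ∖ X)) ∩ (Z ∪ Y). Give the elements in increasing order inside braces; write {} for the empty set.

W △ Y = {1,2,3,5,9,10}
Xᶜ = {10}
Z ∖ Xᶜ = {1,2,4,5,8}
X ∪ (Z ∖ Xᶜ) = {1,2,3,4,5,6,7,8,9}
(W △ Y) ∩ (X ∪ (Z ∖ Xᶜ)) = {1,2,3,5,9}
((W △ Y) ∩ (X ∪ (Z ∖ Xᶜ))) ∖ X = {}
Y ∪ (((W △ Y) ∩ (X ∪ (Z ∖ Xᶜ))) ∖ X) = {3,4,6,7,8,9}
Z ∪ Y = {1,2,3,4,5,6,7,8,9,10}
(Y ∪ (((W △ Y) ∩ (X ∪ (Z ∖ Xᶜ))) ∖ X)) ∩ (Z ∪ Y) = {3,4,6,7,8,9}

{3,4,6,7,8,9}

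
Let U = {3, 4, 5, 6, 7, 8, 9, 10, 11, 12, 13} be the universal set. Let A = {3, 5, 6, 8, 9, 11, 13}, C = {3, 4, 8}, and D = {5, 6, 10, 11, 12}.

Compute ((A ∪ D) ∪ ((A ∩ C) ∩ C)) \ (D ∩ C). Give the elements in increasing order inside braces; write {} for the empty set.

A ∪ D = {3, 5, 6, 8, 9, 10, 11, 12, 13}
A ∩ C = {3, 8}
(A ∩ C) ∩ C = {3, 8}
(A ∪ D) ∪ ((A ∩ C) ∩ C) = {3, 5, 6, 8, 9, 10, 11, 12, 13}
D ∩ C = {}
((A ∪ D) ∪ ((A ∩ C) ∩ C)) \ (D ∩ C) = {3, 5, 6, 8, 9, 10, 11, 12, 13}

{3, 5, 6, 8, 9, 10, 11, 12, 13}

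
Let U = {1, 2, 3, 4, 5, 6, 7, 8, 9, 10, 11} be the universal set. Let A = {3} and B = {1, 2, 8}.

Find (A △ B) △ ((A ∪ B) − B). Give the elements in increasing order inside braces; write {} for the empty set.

{1, 2, 8}

A △ B = {1, 2, 3, 8}
A ∪ B = {1, 2, 3, 8}
(A ∪ B) − B = {3}
(A △ B) △ ((A ∪ B) − B) = {1, 2, 8}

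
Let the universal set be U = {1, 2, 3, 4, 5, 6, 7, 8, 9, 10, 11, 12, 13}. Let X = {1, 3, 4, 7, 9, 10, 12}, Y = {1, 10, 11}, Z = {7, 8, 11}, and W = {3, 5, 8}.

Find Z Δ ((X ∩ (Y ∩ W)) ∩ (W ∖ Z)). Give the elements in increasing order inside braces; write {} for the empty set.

Y ∩ W = {}
X ∩ (Y ∩ W) = {}
W ∖ Z = {3, 5}
(X ∩ (Y ∩ W)) ∩ (W ∖ Z) = {}
Z Δ ((X ∩ (Y ∩ W)) ∩ (W ∖ Z)) = {7, 8, 11}

{7, 8, 11}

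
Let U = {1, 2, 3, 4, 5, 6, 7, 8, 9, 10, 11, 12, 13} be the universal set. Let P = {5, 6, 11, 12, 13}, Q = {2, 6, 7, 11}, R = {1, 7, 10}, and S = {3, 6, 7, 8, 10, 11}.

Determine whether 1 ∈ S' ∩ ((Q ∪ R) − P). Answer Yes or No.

Yes

1 ∉ S, so 1 ∈ S'
1 ∉ Q and 1 ∈ R, so 1 ∈ Q ∪ R
1 ∈ (Q ∪ R) and 1 ∉ P, so 1 ∈ (Q ∪ R) − P
1 ∈ S' and 1 ∈ ((Q ∪ R) − P), so 1 ∈ S' ∩ ((Q ∪ R) − P)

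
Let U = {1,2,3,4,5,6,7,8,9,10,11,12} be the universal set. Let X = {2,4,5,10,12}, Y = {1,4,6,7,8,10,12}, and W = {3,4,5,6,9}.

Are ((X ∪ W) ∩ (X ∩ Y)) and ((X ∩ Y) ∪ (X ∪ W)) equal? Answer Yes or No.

No

X ∪ W = {2,3,4,5,6,9,10,12}
X ∩ Y = {4,10,12}
(X ∪ W) ∩ (X ∩ Y) = {4,10,12}
(X ∩ Y) ∪ (X ∪ W) = {2,3,4,5,6,9,10,12}
2 ∈ (X ∩ Y) ∪ (X ∪ W) but 2 ∉ (X ∪ W) ∩ (X ∩ Y), so they differ.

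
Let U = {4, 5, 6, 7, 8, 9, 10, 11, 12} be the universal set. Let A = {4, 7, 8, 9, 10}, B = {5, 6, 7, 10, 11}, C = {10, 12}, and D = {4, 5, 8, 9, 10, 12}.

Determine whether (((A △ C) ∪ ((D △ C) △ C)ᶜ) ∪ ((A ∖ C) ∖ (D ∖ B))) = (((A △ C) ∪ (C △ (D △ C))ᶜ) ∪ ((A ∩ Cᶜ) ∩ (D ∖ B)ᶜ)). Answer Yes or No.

Yes

A △ C = {4, 7, 8, 9, 12}
D △ C = {4, 5, 8, 9}
(D △ C) △ C = {4, 5, 8, 9, 10, 12}
((D △ C) △ C)ᶜ = {6, 7, 11}
(A △ C) ∪ ((D △ C) △ C)ᶜ = {4, 6, 7, 8, 9, 11, 12}
A ∖ C = {4, 7, 8, 9}
D ∖ B = {4, 8, 9, 12}
(A ∖ C) ∖ (D ∖ B) = {7}
((A △ C) ∪ ((D △ C) △ C)ᶜ) ∪ ((A ∖ C) ∖ (D ∖ B)) = {4, 6, 7, 8, 9, 11, 12}
C △ (D △ C) = {4, 5, 8, 9, 10, 12}
(C △ (D △ C))ᶜ = {6, 7, 11}
(A △ C) ∪ (C △ (D △ C))ᶜ = {4, 6, 7, 8, 9, 11, 12}
Cᶜ = {4, 5, 6, 7, 8, 9, 11}
A ∩ Cᶜ = {4, 7, 8, 9}
(D ∖ B)ᶜ = {5, 6, 7, 10, 11}
(A ∩ Cᶜ) ∩ (D ∖ B)ᶜ = {7}
((A △ C) ∪ (C △ (D △ C))ᶜ) ∪ ((A ∩ Cᶜ) ∩ (D ∖ B)ᶜ) = {4, 6, 7, 8, 9, 11, 12}
Both equal {4, 6, 7, 8, 9, 11, 12}, so ((A △ C) ∪ ((D △ C) △ C)ᶜ) ∪ ((A ∖ C) ∖ (D ∖ B)) = ((A △ C) ∪ (C △ (D △ C))ᶜ) ∪ ((A ∩ Cᶜ) ∩ (D ∖ B)ᶜ).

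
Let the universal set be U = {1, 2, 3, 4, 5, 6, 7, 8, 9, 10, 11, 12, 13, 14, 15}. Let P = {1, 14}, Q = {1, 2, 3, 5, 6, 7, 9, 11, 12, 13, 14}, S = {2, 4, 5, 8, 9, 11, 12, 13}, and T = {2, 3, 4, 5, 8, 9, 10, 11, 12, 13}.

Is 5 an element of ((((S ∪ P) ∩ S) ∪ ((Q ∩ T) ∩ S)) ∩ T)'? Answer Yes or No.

No

5 ∈ S and 5 ∉ P, so 5 ∈ S ∪ P
5 ∈ (S ∪ P) and 5 ∈ S, so 5 ∈ (S ∪ P) ∩ S
5 ∈ Q and 5 ∈ T, so 5 ∈ Q ∩ T
5 ∈ (Q ∩ T) and 5 ∈ S, so 5 ∈ (Q ∩ T) ∩ S
5 ∈ ((S ∪ P) ∩ S) and 5 ∈ ((Q ∩ T) ∩ S), so 5 ∈ ((S ∪ P) ∩ S) ∪ ((Q ∩ T) ∩ S)
5 ∈ (((S ∪ P) ∩ S) ∪ ((Q ∩ T) ∩ S)) and 5 ∈ T, so 5 ∈ (((S ∪ P) ∩ S) ∪ ((Q ∩ T) ∩ S)) ∩ T
5 ∉ ((((S ∪ P) ∩ S) ∪ ((Q ∩ T) ∩ S)) ∩ T)' since 5 ∈ ((((S ∪ P) ∩ S) ∪ ((Q ∩ T) ∩ S)) ∩ T)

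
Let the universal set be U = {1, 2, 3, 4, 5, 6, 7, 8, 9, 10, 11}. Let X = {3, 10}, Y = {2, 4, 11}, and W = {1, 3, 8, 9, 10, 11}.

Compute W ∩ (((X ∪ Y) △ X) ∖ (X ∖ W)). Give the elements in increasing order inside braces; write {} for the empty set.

X ∪ Y = {2, 3, 4, 10, 11}
(X ∪ Y) △ X = {2, 4, 11}
X ∖ W = {}
((X ∪ Y) △ X) ∖ (X ∖ W) = {2, 4, 11}
W ∩ (((X ∪ Y) △ X) ∖ (X ∖ W)) = {11}

{11}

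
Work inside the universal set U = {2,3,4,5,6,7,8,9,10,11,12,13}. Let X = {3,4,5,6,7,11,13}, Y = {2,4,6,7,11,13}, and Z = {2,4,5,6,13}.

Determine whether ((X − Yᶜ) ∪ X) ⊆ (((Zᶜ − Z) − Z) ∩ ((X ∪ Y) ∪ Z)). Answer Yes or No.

Yᶜ = {3,5,8,9,10,12}
X − Yᶜ = {4,6,7,11,13}
(X − Yᶜ) ∪ X = {3,4,5,6,7,11,13}
Zᶜ = {3,7,8,9,10,11,12}
Zᶜ − Z = {3,7,8,9,10,11,12}
(Zᶜ − Z) − Z = {3,7,8,9,10,11,12}
X ∪ Y = {2,3,4,5,6,7,11,13}
(X ∪ Y) ∪ Z = {2,3,4,5,6,7,11,13}
((Zᶜ − Z) − Z) ∩ ((X ∪ Y) ∪ Z) = {3,7,11}
4 ∈ (X − Yᶜ) ∪ X but 4 ∉ ((Zᶜ − Z) − Z) ∩ ((X ∪ Y) ∪ Z), so the inclusion fails.

No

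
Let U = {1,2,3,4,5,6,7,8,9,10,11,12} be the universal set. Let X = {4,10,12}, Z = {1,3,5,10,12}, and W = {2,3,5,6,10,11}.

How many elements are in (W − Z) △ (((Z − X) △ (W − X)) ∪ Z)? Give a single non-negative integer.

5

W − Z = {2,6,11}
Z − X = {1,3,5}
W − X = {2,3,5,6,11}
(Z − X) △ (W − X) = {1,2,6,11}
((Z − X) △ (W − X)) ∪ Z = {1,2,3,5,6,10,11,12}
(W − Z) △ (((Z − X) △ (W − X)) ∪ Z) = {1,3,5,10,12}
|(W − Z) △ (((Z − X) △ (W − X)) ∪ Z)| = 5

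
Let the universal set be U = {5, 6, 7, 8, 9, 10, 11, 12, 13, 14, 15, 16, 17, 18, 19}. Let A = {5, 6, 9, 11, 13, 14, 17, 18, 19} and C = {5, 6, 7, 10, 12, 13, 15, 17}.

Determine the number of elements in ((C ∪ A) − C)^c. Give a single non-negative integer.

C ∪ A = {5, 6, 7, 9, 10, 11, 12, 13, 14, 15, 17, 18, 19}
(C ∪ A) − C = {9, 11, 14, 18, 19}
((C ∪ A) − C)^c = {5, 6, 7, 8, 10, 12, 13, 15, 16, 17}
|((C ∪ A) − C)^c| = 10

10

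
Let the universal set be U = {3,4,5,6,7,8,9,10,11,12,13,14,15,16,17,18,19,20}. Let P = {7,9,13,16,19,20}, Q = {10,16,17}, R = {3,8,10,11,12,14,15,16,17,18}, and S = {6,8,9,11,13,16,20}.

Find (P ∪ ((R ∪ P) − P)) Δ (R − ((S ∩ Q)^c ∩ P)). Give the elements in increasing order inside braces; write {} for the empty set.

{7,9,13,19,20}

R ∪ P = {3,7,8,9,10,11,12,13,14,15,16,17,18,19,20}
(R ∪ P) − P = {3,8,10,11,12,14,15,17,18}
P ∪ ((R ∪ P) − P) = {3,7,8,9,10,11,12,13,14,15,16,17,18,19,20}
S ∩ Q = {16}
(S ∩ Q)^c = {3,4,5,6,7,8,9,10,11,12,13,14,15,17,18,19,20}
(S ∩ Q)^c ∩ P = {7,9,13,19,20}
R − ((S ∩ Q)^c ∩ P) = {3,8,10,11,12,14,15,16,17,18}
(P ∪ ((R ∪ P) − P)) Δ (R − ((S ∩ Q)^c ∩ P)) = {7,9,13,19,20}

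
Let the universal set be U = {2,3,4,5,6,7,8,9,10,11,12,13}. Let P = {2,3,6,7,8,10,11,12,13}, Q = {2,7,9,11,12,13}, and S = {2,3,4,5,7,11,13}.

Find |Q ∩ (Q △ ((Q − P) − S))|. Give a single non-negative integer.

Q − P = {9}
(Q − P) − S = {9}
Q △ ((Q − P) − S) = {2,7,11,12,13}
Q ∩ (Q △ ((Q − P) − S)) = {2,7,11,12,13}
|Q ∩ (Q △ ((Q − P) − S))| = 5

5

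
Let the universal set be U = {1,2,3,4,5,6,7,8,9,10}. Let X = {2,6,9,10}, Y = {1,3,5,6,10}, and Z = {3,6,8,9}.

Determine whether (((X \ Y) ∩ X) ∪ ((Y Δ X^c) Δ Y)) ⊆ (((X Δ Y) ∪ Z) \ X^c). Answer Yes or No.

No

X \ Y = {2,9}
(X \ Y) ∩ X = {2,9}
X^c = {1,3,4,5,7,8}
Y Δ X^c = {4,6,7,8,10}
(Y Δ X^c) Δ Y = {1,3,4,5,7,8}
((X \ Y) ∩ X) ∪ ((Y Δ X^c) Δ Y) = {1,2,3,4,5,7,8,9}
X Δ Y = {1,2,3,5,9}
(X Δ Y) ∪ Z = {1,2,3,5,6,8,9}
((X Δ Y) ∪ Z) \ X^c = {2,6,9}
1 ∈ ((X \ Y) ∩ X) ∪ ((Y Δ X^c) Δ Y) but 1 ∉ ((X Δ Y) ∪ Z) \ X^c, so the inclusion fails.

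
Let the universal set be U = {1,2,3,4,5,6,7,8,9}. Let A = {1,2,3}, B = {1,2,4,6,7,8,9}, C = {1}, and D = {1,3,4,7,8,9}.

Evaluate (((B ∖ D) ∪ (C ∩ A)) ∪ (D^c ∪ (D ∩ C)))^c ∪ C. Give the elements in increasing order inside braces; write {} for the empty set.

B ∖ D = {2,6}
C ∩ A = {1}
(B ∖ D) ∪ (C ∩ A) = {1,2,6}
D^c = {2,5,6}
D ∩ C = {1}
D^c ∪ (D ∩ C) = {1,2,5,6}
((B ∖ D) ∪ (C ∩ A)) ∪ (D^c ∪ (D ∩ C)) = {1,2,5,6}
(((B ∖ D) ∪ (C ∩ A)) ∪ (D^c ∪ (D ∩ C)))^c = {3,4,7,8,9}
(((B ∖ D) ∪ (C ∩ A)) ∪ (D^c ∪ (D ∩ C)))^c ∪ C = {1,3,4,7,8,9}

{1,3,4,7,8,9}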